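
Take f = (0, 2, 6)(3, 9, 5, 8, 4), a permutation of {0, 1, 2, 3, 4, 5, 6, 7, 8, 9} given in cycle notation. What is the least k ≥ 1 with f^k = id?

15

The cycle type of f is (5, 3, 1, 1).
The order is lcm(5, 3) = 15.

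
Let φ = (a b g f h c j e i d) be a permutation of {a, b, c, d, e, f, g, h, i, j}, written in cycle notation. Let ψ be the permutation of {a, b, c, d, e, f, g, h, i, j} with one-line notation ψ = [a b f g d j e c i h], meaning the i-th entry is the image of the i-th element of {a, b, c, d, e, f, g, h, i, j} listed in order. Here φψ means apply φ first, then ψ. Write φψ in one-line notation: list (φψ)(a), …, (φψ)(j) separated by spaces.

b e h a i c j f g d

(φψ)(x) = ψ(φ(x)). Computing each image: ψ(φ(a)) = ψ(b) = b, ψ(φ(b)) = ψ(g) = e, ψ(φ(c)) = ψ(j) = h, ψ(φ(d)) = ψ(a) = a, ψ(φ(e)) = ψ(i) = i, ψ(φ(f)) = ψ(h) = c, ψ(φ(g)) = ψ(f) = j, ψ(φ(h)) = ψ(c) = f, ψ(φ(i)) = ψ(d) = g, ψ(φ(j)) = ψ(e) = d.
Hence φψ = [b e h a i c j f g d].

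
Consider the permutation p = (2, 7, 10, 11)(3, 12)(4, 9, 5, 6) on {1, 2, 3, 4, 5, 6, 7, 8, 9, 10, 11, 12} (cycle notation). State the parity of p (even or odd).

odd

The cycle lengths are 4, 4, 2, 1, 1.
A cycle of length ℓ contributes ℓ−1 transpositions, so p is a product of 3 + 3 + 1 = 7 transpositions — odd.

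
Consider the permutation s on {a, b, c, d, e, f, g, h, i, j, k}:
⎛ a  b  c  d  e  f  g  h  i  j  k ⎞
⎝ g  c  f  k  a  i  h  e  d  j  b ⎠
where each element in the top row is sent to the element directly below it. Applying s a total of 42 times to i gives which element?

Tracing i → d → … returns to i after 6 steps, so i lies in a 6-cycle (b c f i d k).
Powers repeat with period 6 on this cycle, and 42 mod 6 = 0, so s^42(i) = s^0(i).
So s^42(i) = i.

i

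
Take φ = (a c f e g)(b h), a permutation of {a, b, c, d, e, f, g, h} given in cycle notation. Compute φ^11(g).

a

g lies in the 5-cycle (a c f e g).
Since the cycle has length 5, φ^11 acts on it the same as φ^1 (11 mod 5 = 1).
Advancing 1 step from g: g → a.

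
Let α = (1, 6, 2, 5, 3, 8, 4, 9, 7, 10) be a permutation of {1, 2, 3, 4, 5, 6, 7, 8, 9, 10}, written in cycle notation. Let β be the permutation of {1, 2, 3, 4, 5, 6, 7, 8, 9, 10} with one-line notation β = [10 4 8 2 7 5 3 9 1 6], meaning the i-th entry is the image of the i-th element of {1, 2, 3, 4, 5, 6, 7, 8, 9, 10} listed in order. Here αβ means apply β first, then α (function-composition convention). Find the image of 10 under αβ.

2

β(10) = 6, then α(6) = 2; composing gives (αβ)(10) = 2.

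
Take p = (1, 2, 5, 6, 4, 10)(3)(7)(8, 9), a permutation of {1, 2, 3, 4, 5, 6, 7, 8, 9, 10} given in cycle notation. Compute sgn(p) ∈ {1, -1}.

1

The cycle lengths are 6, 2, 1, 1.
A cycle of length ℓ contributes ℓ−1 transpositions, so p is a product of 5 + 1 = 6 transpositions — even.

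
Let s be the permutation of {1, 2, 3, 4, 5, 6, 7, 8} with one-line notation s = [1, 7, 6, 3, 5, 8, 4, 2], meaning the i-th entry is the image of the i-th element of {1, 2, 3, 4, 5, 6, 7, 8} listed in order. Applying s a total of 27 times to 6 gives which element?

7

Tracing 6 → 8 → … returns to 6 after 6 steps, so 6 lies in a 6-cycle (2, 7, 4, 3, 6, 8).
On a 6-cycle, s^6 is the identity, so s^27 = s^3 there (27 ≡ 3 mod 6).
Advancing 3 steps from 6: 6 → 8 → 2 → 7.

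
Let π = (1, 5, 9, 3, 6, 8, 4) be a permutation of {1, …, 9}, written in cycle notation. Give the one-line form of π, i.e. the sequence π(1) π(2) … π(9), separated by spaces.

Reading each image from the cycles: 1→5, 2→2, 3→6, 4→1, 5→9, 6→8, 7→7, 8→4, 9→3.
So the one-line form is 5 2 6 1 9 8 7 4 3.

5 2 6 1 9 8 7 4 3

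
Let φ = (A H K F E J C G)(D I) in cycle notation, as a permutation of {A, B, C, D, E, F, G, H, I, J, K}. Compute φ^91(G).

K

G lies in the 8-cycle (A H K F E J C G).
Powers repeat with period 8 on this cycle, and 91 mod 8 = 3, so φ^91(G) = φ^3(G).
Stepping 3 places around the cycle: G → A → H → K.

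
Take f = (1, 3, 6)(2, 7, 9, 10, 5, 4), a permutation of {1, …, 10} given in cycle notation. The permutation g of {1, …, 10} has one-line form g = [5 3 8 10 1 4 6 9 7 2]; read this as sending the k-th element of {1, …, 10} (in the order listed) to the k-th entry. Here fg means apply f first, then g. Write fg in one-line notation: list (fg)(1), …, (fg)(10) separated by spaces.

(fg)(x) = g(f(x)). Computing each image: g(f(1)) = g(3) = 8, g(f(2)) = g(7) = 6, g(f(3)) = g(6) = 4, g(f(4)) = g(2) = 3, g(f(5)) = g(4) = 10, g(f(6)) = g(1) = 5, g(f(7)) = g(9) = 7, g(f(8)) = g(8) = 9, g(f(9)) = g(10) = 2, g(f(10)) = g(5) = 1.
Hence fg = [8 6 4 3 10 5 7 9 2 1].

8 6 4 3 10 5 7 9 2 1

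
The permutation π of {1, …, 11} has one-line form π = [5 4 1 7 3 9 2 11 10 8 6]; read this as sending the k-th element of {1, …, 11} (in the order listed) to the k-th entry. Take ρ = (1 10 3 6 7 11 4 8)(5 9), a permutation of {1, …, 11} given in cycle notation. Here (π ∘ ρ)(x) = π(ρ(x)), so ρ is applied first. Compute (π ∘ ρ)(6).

(π ∘ ρ)(6) = π(ρ(6)). ρ(6) = 7, then π(7) = 2. So (π ∘ ρ)(6) = 2.

2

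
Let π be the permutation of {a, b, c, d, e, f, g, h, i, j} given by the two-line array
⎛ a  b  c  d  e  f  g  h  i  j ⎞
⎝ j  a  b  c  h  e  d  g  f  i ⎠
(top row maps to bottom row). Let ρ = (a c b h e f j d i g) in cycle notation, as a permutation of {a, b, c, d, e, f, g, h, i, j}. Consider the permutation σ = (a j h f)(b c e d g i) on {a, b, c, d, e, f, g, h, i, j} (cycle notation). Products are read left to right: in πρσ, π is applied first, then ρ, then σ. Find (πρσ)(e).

Apply the permutations in order: π(e) = h, then ρ(h) = e, then σ(e) = d. So (πρσ)(e) = d.

d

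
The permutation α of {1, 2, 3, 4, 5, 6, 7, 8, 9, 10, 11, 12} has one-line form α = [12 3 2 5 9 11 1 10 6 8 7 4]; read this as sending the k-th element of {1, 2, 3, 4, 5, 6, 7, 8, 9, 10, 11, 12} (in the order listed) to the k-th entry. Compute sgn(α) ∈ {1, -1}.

In disjoint-cycle form the cycle lengths are 8, 2, 2.
A cycle of length ℓ contributes ℓ−1 transpositions, so α is a product of 7 + 1 + 1 = 9 transpositions — odd.

-1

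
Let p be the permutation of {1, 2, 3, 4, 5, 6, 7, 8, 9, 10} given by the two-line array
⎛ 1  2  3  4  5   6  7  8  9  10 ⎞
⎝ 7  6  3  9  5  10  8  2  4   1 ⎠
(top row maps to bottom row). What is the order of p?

6

Writing p as disjoint cycles, the cycle lengths are 6, 2, 1, 1.
The order of p is the least common multiple of its cycle lengths: lcm(6, 2) = 6.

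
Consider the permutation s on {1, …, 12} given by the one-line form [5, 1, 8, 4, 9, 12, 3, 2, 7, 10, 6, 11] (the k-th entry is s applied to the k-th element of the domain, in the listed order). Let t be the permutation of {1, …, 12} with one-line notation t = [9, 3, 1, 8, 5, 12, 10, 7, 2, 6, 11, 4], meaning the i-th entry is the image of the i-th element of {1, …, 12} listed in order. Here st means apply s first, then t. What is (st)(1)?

First apply s: s(1) = 5, then t(5) = 5. Thus (st)(1) = 5.

5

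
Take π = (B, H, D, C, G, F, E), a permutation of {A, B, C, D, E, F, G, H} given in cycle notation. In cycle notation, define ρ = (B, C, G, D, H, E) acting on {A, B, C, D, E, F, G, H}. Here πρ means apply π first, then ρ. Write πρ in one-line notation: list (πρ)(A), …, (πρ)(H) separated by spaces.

A E D G C B F H

For each element, apply π then ρ: A → A → A; B → H → E; C → G → D; D → C → G; E → B → C; F → E → B; G → F → F; H → D → H.
Collecting the images, πρ = [A E D G C B F H].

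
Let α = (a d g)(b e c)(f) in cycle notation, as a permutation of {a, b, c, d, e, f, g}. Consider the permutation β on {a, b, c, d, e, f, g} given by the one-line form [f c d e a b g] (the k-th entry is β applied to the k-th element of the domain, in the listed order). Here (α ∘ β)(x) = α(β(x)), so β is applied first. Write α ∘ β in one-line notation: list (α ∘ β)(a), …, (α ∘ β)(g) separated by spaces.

For each element, apply β then α: a → f → f; b → c → b; c → d → g; d → e → c; e → a → d; f → b → e; g → g → a.
So α ∘ β in one-line form is f b g c d e a.

f b g c d e a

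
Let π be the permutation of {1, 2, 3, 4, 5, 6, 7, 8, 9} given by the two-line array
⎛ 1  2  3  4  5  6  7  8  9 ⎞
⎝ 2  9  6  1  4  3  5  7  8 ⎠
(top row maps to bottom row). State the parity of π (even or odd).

In disjoint-cycle form the cycle lengths are 7, 2.
A cycle of length ℓ contributes ℓ−1 transpositions, so π is a product of 6 + 1 = 7 transpositions — odd.

odd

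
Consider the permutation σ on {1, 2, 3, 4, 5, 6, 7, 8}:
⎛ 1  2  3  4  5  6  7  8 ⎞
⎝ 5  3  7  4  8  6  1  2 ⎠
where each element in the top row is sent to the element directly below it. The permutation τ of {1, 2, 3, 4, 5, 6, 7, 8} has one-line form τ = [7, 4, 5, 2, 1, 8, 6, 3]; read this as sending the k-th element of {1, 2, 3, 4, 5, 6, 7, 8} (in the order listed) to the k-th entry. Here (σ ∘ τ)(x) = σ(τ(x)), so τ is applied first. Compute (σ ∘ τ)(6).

2

First apply τ: τ(6) = 8, then σ(8) = 2. Thus (σ ∘ τ)(6) = 2.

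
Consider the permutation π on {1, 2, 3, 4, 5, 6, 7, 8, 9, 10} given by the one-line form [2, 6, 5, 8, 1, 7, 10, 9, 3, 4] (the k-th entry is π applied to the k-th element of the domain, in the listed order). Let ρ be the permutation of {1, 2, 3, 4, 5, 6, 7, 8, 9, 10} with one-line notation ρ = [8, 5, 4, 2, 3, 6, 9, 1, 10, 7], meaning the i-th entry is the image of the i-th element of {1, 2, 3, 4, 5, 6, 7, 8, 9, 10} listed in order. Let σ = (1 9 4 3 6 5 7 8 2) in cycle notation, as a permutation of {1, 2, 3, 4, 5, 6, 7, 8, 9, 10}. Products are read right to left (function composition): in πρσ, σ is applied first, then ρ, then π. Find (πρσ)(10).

(πρσ)(10) = π(ρ(σ(10))). σ(10) = 10, then ρ(10) = 7, then π(7) = 10, so the result is 10.

10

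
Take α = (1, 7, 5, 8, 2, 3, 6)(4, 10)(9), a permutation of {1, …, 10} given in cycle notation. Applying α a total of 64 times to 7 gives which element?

7 lies in the 7-cycle (1, 7, 5, 8, 2, 3, 6).
Powers repeat with period 7 on this cycle, and 64 mod 7 = 1, so α^64(7) = α^1(7).
Stepping 1 place around the cycle: 7 → 5.

5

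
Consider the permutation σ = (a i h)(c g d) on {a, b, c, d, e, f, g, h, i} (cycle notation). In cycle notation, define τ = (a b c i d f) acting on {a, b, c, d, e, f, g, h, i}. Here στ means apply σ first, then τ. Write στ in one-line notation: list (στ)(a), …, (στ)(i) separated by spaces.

d c g i e a f b h

For each element, apply σ then τ: a → i → d; b → b → c; c → g → g; d → c → i; e → e → e; f → f → a; g → d → f; h → a → b; i → h → h.
Collecting the images, στ = [d c g i e a f b h].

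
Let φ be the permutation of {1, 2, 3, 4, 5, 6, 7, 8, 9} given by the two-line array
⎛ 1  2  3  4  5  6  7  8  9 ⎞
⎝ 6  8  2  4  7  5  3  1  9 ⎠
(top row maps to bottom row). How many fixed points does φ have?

2

The fixed points (elements with φ(x) = x) are {4, 9}, so there are 2.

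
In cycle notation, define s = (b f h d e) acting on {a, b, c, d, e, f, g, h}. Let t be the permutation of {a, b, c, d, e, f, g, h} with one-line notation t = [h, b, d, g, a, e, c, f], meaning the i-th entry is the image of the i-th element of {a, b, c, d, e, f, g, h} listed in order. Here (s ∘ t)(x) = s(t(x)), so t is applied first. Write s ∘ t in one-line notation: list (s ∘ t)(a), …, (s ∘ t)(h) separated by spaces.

For each element, apply t then s: a → h → d; b → b → f; c → d → e; d → g → g; e → a → a; f → e → b; g → c → c; h → f → h.
So s ∘ t in one-line form is d f e g a b c h.

d f e g a b c h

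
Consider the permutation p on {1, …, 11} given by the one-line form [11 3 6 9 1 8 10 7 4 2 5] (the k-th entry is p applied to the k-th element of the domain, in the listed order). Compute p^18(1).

Tracing 1 → 11 → … returns to 1 after 3 steps, so 1 lies in a 3-cycle (1 11 5).
Powers repeat with period 3 on this cycle, and 18 mod 3 = 0, so p^18(1) = p^0(1).
So p^18(1) = 1.

1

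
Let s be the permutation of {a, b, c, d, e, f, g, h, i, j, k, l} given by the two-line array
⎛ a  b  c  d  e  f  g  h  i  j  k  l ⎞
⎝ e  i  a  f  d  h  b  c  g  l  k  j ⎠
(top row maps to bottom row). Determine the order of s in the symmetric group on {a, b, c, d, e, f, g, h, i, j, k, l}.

Decomposing into disjoint cycles gives cycle lengths 6, 3, 2, 1.
Since disjoint cycles commute, ord(s) = lcm(6, 3, 2) = 6.

6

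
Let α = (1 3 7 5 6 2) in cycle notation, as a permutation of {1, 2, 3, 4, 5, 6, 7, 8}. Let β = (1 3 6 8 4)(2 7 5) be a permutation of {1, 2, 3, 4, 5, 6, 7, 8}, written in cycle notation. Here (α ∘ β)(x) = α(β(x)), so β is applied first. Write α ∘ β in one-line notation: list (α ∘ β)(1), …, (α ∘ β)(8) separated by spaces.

7 5 2 3 1 8 6 4

Chase each element through β then α: 1 → 3 → 7; 2 → 7 → 5; 3 → 6 → 2; 4 → 1 → 3; 5 → 2 → 1; 6 → 8 → 8; 7 → 5 → 6; 8 → 4 → 4.
Collecting the images, α ∘ β = [7 5 2 3 1 8 6 4].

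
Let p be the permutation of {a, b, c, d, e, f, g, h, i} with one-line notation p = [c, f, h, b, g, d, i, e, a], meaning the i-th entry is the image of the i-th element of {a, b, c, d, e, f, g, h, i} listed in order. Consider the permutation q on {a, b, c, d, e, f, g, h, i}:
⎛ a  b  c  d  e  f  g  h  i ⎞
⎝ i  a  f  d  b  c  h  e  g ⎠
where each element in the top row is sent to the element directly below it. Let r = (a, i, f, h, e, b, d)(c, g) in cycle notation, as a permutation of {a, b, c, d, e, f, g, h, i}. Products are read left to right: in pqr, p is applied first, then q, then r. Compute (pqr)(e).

e

Apply the permutations in order: p(e) = g, then q(g) = h, then r(h) = e. So (pqr)(e) = e.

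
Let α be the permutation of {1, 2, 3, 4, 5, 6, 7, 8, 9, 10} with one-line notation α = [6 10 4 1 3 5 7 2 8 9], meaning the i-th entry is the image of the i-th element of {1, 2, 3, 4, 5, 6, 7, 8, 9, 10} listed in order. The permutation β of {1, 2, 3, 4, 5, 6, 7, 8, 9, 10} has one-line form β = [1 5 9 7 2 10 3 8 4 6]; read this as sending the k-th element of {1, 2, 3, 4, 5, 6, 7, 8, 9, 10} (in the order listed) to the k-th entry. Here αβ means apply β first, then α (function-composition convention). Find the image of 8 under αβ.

2

(αβ)(8) = α(β(8)). β(8) = 8, then α(8) = 2. So (αβ)(8) = 2.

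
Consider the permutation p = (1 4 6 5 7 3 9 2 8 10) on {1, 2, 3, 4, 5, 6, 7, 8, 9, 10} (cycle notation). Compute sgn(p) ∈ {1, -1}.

The cycle lengths are 10.
A cycle of length ℓ contributes ℓ−1 transpositions, so p is a product of 9 transpositions — odd.

-1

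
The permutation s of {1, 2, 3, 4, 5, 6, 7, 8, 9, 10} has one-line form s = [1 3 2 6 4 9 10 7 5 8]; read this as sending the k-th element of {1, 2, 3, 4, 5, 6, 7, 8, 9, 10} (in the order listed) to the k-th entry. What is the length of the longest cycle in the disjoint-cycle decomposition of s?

Decomposing into disjoint cycles gives (2, 3)(4, 6, 9, 5)(7, 10, 8); the longest has length 4.

4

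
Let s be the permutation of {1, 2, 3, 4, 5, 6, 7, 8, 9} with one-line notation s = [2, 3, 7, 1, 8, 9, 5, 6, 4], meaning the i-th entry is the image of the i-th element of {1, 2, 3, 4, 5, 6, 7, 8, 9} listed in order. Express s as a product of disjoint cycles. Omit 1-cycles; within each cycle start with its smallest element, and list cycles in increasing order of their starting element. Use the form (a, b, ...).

Iterating s from 1 gives 1 → 2 → 3 → 7 → 5 → 8 → 6 → 9 → 4 → 1; that is the 9-cycle (1, 2, 3, 7, 5, 8, 6, 9, 4).
Continuing from each remaining unvisited element yields (1, 2, 3, 7, 5, 8, 6, 9, 4).

(1, 2, 3, 7, 5, 8, 6, 9, 4)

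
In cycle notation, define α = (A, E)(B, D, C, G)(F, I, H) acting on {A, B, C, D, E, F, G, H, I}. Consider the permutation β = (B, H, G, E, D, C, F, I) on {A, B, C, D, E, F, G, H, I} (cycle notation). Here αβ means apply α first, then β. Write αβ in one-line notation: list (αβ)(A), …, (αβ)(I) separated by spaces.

(αβ)(x) = β(α(x)). Computing each image: β(α(A)) = β(E) = D, β(α(B)) = β(D) = C, β(α(C)) = β(G) = E, β(α(D)) = β(C) = F, β(α(E)) = β(A) = A, β(α(F)) = β(I) = B, β(α(G)) = β(B) = H, β(α(H)) = β(F) = I, β(α(I)) = β(H) = G.
Hence αβ = [D C E F A B H I G].

D C E F A B H I G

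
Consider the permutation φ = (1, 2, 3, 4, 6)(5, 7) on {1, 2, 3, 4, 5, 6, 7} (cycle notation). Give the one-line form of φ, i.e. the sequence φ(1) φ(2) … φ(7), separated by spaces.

2 3 4 6 7 1 5

Image by image: 1→2, 2→3, 3→4, 4→6, 5→7, 6→1, 7→5.
Listing these in domain order gives 2 3 4 6 7 1 5.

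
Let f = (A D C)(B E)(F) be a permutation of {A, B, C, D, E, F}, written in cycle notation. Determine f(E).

In the cycle (B E), E is followed by B, so f(E) = B.

B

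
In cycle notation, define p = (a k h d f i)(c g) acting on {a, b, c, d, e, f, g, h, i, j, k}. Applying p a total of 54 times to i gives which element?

i lies in the 6-cycle (a k h d f i).
On a 6-cycle, p^6 is the identity, so p^54 = p^0 there (54 ≡ 0 mod 6).
So p^54(i) = i.

i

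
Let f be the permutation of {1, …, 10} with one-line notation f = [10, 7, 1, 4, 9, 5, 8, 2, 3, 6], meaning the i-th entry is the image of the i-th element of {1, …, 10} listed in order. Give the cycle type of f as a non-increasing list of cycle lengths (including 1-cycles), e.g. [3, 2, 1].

The disjoint cycles are (1 10 6 5 9 3)(2 7 8)(4), with lengths 6, 3, 1 in non-increasing order.

[6, 3, 1]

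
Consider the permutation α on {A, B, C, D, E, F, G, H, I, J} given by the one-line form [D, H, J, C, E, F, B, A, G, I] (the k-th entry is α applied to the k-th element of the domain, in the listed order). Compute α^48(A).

Tracing A → D → … returns to A after 8 steps, so A lies in an 8-cycle (A, D, C, J, I, G, B, H).
Since the cycle has length 8, α^48 acts on it the same as α^0 (48 mod 8 = 0).
So α^48(A) = A.

A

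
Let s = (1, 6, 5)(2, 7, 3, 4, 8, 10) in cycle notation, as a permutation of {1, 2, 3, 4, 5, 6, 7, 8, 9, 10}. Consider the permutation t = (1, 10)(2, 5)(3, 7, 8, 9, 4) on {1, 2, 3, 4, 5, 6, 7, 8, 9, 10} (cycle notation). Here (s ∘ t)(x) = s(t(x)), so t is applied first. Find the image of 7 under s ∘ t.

First apply t: t(7) = 8, then s(8) = 10. Thus (s ∘ t)(7) = 10.

10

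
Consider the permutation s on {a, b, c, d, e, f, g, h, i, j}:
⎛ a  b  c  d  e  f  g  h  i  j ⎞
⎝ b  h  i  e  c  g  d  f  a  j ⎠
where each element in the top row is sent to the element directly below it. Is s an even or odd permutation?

even

In disjoint-cycle form the cycle lengths are 9, 1.
A cycle of length ℓ contributes ℓ−1 transpositions, so s is a product of 8 transpositions — even.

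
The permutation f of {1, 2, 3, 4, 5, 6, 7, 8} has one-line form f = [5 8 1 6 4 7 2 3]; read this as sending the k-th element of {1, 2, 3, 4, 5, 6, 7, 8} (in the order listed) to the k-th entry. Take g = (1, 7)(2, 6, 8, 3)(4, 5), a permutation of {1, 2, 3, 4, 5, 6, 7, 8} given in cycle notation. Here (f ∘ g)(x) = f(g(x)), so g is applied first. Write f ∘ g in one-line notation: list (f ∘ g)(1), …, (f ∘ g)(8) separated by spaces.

2 7 8 4 6 3 5 1

For each element, apply g then f: 1 → 7 → 2; 2 → 6 → 7; 3 → 2 → 8; 4 → 5 → 4; 5 → 4 → 6; 6 → 8 → 3; 7 → 1 → 5; 8 → 3 → 1.
So f ∘ g in one-line form is 2 7 8 4 6 3 5 1.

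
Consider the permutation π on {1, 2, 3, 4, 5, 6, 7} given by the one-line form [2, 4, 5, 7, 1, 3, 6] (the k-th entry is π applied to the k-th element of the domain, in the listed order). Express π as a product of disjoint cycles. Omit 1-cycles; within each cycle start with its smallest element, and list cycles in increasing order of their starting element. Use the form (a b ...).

(1 2 4 7 6 3 5)

From 1: 1 → 2 → 4 → 7 → 6 → 3 → 5 → 1, closing the cycle (1 2 4 7 6 3 5).
Repeating from the next unused element and collecting all non-trivial cycles gives (1 2 4 7 6 3 5).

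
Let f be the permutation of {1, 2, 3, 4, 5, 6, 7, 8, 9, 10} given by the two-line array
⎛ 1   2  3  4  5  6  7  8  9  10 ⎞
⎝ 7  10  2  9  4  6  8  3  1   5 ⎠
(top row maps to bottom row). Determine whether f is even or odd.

even

In disjoint-cycle form the cycle lengths are 9, 1.
A cycle of length ℓ contributes ℓ−1 transpositions, so f is a product of 8 transpositions — even.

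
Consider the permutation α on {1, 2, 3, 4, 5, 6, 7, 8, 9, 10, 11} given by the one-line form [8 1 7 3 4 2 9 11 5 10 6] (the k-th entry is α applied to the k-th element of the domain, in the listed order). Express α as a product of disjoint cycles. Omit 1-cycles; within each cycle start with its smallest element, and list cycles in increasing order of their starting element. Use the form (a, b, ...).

Start at 1 and follow images: 1 → 8 → 11 → 6 → 2 → 1, giving the cycle (1, 8, 11, 6, 2).
Continuing from each remaining unvisited element yields (1, 8, 11, 6, 2)(3, 7, 9, 5, 4).

(1, 8, 11, 6, 2)(3, 7, 9, 5, 4)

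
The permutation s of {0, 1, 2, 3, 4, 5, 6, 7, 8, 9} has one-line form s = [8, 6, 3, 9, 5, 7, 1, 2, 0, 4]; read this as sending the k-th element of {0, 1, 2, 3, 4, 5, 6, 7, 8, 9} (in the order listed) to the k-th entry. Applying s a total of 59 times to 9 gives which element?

3

Tracing 9 → 4 → … returns to 9 after 6 steps, so 9 lies in a 6-cycle (2, 3, 9, 4, 5, 7).
Powers repeat with period 6 on this cycle, and 59 mod 6 = 5, so s^59(9) = s^5(9).
Stepping 5 places around the cycle: 9 → 4 → 5 → 7 → 2 → 3.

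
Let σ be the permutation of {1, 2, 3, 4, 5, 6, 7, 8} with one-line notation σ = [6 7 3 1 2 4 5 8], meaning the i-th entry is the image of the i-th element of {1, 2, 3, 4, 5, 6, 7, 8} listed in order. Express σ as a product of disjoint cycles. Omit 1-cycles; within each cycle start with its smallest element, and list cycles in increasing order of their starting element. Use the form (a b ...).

(1 6 4)(2 7 5)

Start at 1 and follow images: 1 → 6 → 4 → 1, giving the cycle (1 6 4).
Continuing from each remaining unvisited element yields (1 6 4)(2 7 5).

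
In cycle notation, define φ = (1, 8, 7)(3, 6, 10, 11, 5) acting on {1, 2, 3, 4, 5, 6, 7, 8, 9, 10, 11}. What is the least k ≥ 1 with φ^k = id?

The cycle type of φ is (5, 3, 1, 1, 1).
The order of φ is the least common multiple of its cycle lengths: lcm(5, 3) = 15.

15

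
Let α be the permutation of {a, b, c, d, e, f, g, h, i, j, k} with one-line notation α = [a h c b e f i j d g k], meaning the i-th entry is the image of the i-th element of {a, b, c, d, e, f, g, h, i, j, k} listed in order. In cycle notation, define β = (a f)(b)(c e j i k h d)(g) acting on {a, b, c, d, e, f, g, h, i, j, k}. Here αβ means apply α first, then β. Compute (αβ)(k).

α(k) = k, then β(k) = h; composing gives (αβ)(k) = h.

h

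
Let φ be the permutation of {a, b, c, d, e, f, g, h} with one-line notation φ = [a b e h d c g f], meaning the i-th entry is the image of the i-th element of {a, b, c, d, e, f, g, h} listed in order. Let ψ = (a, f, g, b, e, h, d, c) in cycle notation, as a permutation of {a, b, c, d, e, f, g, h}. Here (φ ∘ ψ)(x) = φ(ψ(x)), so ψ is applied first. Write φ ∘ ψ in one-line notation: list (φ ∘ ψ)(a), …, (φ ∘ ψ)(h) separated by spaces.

Chase each element through ψ then φ: a → f → c; b → e → d; c → a → a; d → c → e; e → h → f; f → g → g; g → b → b; h → d → h.
Collecting the images, φ ∘ ψ = [c d a e f g b h].

c d a e f g b h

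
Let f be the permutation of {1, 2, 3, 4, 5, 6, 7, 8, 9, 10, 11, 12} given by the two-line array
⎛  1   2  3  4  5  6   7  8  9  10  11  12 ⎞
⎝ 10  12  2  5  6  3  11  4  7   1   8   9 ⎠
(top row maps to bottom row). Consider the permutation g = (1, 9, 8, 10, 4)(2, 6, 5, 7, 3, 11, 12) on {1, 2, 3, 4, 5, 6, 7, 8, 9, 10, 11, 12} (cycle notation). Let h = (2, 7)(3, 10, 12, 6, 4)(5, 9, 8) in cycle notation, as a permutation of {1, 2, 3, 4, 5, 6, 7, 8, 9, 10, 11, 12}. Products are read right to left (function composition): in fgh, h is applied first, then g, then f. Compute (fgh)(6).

(fgh)(6) = f(g(h(6))). h(6) = 4, then g(4) = 1, then f(1) = 10, so the result is 10.

10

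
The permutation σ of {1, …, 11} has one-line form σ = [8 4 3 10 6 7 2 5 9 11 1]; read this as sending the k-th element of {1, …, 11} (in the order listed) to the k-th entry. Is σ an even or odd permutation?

In disjoint-cycle form the cycle lengths are 9, 1, 1.
A cycle of length ℓ contributes ℓ−1 transpositions, so σ is a product of 8 transpositions — even.

even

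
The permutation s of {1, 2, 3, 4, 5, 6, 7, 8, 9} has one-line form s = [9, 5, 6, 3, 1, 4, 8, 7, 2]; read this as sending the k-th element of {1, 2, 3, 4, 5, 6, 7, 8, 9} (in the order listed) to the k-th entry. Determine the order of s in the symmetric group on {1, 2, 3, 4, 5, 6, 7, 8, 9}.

12

Decomposing into disjoint cycles gives cycle lengths 4, 3, 2.
The order of s is the least common multiple of its cycle lengths: lcm(4, 3, 2) = 12.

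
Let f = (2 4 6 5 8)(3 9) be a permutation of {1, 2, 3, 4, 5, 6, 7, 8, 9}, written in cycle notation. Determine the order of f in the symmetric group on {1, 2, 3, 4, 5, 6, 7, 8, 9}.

10

The cycle type of f is (5, 2, 1, 1).
The order is lcm(5, 2) = 10.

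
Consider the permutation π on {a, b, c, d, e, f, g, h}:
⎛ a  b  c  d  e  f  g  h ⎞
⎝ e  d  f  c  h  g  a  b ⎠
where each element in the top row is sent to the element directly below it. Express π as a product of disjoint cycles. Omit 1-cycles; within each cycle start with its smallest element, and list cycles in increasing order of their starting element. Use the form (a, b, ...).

(a, e, h, b, d, c, f, g)

From a: a → e → h → b → d → c → f → g → a, closing the cycle (a, e, h, b, d, c, f, g).
Repeating from the next unused element and collecting all non-trivial cycles gives (a, e, h, b, d, c, f, g).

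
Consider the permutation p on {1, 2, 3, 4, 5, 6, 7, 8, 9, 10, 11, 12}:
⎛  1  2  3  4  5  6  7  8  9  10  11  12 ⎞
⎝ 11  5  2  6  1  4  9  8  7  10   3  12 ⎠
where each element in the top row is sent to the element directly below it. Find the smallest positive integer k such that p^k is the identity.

10

Decomposing into disjoint cycles gives cycle lengths 5, 2, 2, 1, 1, 1.
The order is lcm(5, 2, 2) = 10.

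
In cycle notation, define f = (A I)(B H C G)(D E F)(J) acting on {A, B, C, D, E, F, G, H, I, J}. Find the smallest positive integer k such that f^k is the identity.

12

The disjoint cycles have lengths 4, 3, 2, 1.
Since disjoint cycles commute, ord(f) = lcm(4, 3, 2) = 12.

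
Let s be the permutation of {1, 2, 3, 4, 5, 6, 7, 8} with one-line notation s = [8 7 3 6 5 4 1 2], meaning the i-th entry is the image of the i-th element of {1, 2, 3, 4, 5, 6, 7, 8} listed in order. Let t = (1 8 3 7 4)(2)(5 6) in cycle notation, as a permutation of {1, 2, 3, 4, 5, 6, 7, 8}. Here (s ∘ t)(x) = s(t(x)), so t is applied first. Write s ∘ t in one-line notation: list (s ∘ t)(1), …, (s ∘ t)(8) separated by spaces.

2 7 1 8 4 5 6 3

(s ∘ t)(x) = s(t(x)). Computing each image: s(t(1)) = s(8) = 2, s(t(2)) = s(2) = 7, s(t(3)) = s(7) = 1, s(t(4)) = s(1) = 8, s(t(5)) = s(6) = 4, s(t(6)) = s(5) = 5, s(t(7)) = s(4) = 6, s(t(8)) = s(3) = 3.
Hence s ∘ t = [2 7 1 8 4 5 6 3].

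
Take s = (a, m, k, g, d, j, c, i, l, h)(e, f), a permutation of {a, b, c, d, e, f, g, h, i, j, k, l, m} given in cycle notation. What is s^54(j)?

h

j lies in the 10-cycle (a, m, k, g, d, j, c, i, l, h).
Since the cycle has length 10, s^54 acts on it the same as s^4 (54 mod 10 = 4).
Stepping 4 places around the cycle: j → c → i → l → h.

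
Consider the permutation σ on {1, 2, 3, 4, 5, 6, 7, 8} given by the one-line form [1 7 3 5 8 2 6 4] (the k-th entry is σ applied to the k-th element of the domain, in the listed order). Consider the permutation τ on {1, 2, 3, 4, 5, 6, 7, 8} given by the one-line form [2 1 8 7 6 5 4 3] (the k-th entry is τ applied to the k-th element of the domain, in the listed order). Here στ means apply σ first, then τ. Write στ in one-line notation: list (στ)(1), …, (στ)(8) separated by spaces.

(στ)(x) = τ(σ(x)). Computing each image: τ(σ(1)) = τ(1) = 2, τ(σ(2)) = τ(7) = 4, τ(σ(3)) = τ(3) = 8, τ(σ(4)) = τ(5) = 6, τ(σ(5)) = τ(8) = 3, τ(σ(6)) = τ(2) = 1, τ(σ(7)) = τ(6) = 5, τ(σ(8)) = τ(4) = 7.
Hence στ = [2 4 8 6 3 1 5 7].

2 4 8 6 3 1 5 7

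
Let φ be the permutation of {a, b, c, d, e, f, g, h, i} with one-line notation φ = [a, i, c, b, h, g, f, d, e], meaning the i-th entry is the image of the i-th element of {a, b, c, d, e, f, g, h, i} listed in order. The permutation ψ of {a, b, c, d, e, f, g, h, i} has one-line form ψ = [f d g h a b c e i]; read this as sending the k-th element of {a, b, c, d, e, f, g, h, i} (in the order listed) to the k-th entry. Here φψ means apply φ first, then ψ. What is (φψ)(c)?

First apply φ: φ(c) = c, then ψ(c) = g. Thus (φψ)(c) = g.

g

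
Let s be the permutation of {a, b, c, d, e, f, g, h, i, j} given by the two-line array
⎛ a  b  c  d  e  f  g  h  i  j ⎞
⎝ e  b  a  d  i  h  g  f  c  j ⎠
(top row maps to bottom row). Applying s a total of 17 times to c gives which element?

Tracing c → a → … returns to c after 4 steps, so c lies in a 4-cycle (a e i c).
Powers repeat with period 4 on this cycle, and 17 mod 4 = 1, so s^17(c) = s^1(c).
Stepping 1 place around the cycle: c → a.

a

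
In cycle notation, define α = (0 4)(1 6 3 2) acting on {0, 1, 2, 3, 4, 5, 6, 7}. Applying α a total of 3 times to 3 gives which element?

6

3 lies in the 4-cycle (1 6 3 2).
Stepping 3 places around the cycle: 3 → 2 → 1 → 6.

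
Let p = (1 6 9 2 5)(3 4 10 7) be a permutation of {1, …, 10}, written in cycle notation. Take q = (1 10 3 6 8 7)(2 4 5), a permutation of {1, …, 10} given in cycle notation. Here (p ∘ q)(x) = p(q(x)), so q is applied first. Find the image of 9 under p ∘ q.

2

(p ∘ q)(9) = p(q(9)). q(9) = 9, then p(9) = 2. So (p ∘ q)(9) = 2.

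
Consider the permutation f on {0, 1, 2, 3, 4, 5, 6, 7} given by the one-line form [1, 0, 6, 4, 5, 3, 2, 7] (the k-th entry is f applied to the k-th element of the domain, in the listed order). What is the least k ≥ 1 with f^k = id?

Decomposing into disjoint cycles gives cycle lengths 3, 2, 2, 1.
The order is lcm(3, 2, 2) = 6.

6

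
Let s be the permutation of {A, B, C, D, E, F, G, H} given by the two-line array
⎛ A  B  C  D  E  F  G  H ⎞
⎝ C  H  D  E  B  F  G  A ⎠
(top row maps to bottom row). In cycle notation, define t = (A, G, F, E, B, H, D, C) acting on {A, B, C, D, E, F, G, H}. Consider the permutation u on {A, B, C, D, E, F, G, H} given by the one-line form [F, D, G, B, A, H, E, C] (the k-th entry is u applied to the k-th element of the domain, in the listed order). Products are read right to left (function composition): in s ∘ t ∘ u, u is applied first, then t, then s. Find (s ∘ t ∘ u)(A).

Chase A: u(A) = F; t(F) = E; s(E) = B. Hence (s ∘ t ∘ u)(A) = B.

B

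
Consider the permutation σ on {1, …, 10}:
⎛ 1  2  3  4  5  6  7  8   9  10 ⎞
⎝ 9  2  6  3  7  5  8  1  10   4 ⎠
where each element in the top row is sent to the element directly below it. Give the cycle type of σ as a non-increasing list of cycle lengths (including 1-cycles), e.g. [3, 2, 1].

The disjoint cycles are (1 9 10 4 3 6 5 7 8)(2), with lengths 9, 1 in non-increasing order.

[9, 1]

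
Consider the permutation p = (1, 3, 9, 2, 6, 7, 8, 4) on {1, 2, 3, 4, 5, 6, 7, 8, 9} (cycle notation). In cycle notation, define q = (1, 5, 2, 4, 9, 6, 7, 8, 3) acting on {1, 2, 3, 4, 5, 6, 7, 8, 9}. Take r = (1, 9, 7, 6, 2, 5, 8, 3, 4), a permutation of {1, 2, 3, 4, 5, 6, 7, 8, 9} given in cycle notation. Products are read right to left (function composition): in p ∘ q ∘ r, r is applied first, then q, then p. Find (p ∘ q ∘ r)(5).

Chase 5: r(5) = 8; q(8) = 3; p(3) = 9. Hence (p ∘ q ∘ r)(5) = 9.

9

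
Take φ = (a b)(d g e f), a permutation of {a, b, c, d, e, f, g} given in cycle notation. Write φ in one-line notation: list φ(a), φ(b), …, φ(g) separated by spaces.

b a c g f d e

Each element maps to the next entry in its cycle (wrapping to the front): a→b, b→a, c→c, d→g, e→f, f→d, g→e.
So the one-line form is b a c g f d e.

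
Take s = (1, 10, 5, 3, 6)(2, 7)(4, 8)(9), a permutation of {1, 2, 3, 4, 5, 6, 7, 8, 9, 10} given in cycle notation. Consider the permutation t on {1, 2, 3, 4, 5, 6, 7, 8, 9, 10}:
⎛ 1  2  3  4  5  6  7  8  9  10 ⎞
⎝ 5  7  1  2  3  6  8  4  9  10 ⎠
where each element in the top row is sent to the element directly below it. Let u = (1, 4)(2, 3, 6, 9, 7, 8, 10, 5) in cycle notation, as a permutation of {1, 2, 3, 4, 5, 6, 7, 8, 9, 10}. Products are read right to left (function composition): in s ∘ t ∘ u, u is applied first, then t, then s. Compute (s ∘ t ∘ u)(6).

Apply the permutations in order: u(6) = 9, then t(9) = 9, then s(9) = 9. So (s ∘ t ∘ u)(6) = 9.

9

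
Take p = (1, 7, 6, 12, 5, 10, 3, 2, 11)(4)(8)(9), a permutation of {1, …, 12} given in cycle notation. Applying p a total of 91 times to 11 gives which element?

11 lies in the 9-cycle (1, 7, 6, 12, 5, 10, 3, 2, 11).
Since the cycle has length 9, p^91 acts on it the same as p^1 (91 mod 9 = 1).
Advancing 1 step from 11: 11 → 1.

1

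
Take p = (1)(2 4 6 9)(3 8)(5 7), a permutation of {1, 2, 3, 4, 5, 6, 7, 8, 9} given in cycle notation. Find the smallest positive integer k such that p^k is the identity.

The cycle type of p is (4, 2, 2, 1).
Since disjoint cycles commute, ord(p) = lcm(4, 2, 2) = 4.

4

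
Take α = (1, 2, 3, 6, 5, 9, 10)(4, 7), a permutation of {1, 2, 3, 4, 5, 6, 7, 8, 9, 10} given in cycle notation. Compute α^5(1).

1 lies in the 7-cycle (1, 2, 3, 6, 5, 9, 10).
Stepping 5 places around the cycle: 1 → 2 → 3 → 6 → 5 → 9.

9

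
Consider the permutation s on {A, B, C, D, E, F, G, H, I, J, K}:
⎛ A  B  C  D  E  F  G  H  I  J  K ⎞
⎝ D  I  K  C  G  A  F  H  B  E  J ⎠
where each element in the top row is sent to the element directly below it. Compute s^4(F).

Tracing F → A → … returns to F after 8 steps, so F lies in an 8-cycle (A D C K J E G F).
Stepping 4 places around the cycle: F → A → D → C → K.

K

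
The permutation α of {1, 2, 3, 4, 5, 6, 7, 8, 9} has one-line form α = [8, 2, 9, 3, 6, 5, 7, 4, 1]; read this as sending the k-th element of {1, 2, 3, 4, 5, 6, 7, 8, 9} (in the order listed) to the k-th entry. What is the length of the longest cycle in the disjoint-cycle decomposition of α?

5

Decomposing into disjoint cycles gives (1, 8, 4, 3, 9)(5, 6); the longest has length 5.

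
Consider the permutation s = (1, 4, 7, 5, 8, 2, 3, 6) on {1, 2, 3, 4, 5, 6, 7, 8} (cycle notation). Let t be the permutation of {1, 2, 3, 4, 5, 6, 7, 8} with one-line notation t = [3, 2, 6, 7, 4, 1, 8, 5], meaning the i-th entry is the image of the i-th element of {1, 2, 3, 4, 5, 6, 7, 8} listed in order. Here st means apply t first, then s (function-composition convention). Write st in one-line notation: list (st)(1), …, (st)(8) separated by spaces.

6 3 1 5 7 4 2 8

(st)(x) = s(t(x)). Computing each image: s(t(1)) = s(3) = 6, s(t(2)) = s(2) = 3, s(t(3)) = s(6) = 1, s(t(4)) = s(7) = 5, s(t(5)) = s(4) = 7, s(t(6)) = s(1) = 4, s(t(7)) = s(8) = 2, s(t(8)) = s(5) = 8.
Hence st = [6 3 1 5 7 4 2 8].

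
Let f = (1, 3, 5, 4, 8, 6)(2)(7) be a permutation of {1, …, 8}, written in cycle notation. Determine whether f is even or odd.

The cycle lengths are 6, 1, 1.
A cycle is odd iff its length is even; f has 1 even-length cycle, so sgn(f) = (−1)^1 and f is odd.

odd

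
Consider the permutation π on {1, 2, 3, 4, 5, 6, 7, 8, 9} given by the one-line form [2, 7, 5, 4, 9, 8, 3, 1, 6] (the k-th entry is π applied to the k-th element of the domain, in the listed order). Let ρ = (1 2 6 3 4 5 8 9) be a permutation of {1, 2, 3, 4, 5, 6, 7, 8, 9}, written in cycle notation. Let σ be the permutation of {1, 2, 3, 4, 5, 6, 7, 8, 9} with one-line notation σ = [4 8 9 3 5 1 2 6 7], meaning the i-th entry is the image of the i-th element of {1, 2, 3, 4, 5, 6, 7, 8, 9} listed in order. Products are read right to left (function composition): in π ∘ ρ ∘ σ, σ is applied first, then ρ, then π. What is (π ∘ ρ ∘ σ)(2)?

(π ∘ ρ ∘ σ)(2) = π(ρ(σ(2))). σ(2) = 8, then ρ(8) = 9, then π(9) = 6, so the result is 6.

6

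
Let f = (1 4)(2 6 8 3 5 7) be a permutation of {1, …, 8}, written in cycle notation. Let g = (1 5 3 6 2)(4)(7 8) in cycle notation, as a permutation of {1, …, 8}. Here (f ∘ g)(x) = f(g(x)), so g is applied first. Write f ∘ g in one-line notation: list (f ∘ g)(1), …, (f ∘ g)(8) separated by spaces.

7 4 8 1 5 6 3 2

(f ∘ g)(x) = f(g(x)). Computing each image: f(g(1)) = f(5) = 7, f(g(2)) = f(1) = 4, f(g(3)) = f(6) = 8, f(g(4)) = f(4) = 1, f(g(5)) = f(3) = 5, f(g(6)) = f(2) = 6, f(g(7)) = f(8) = 3, f(g(8)) = f(7) = 2.
Hence f ∘ g = [7 4 8 1 5 6 3 2].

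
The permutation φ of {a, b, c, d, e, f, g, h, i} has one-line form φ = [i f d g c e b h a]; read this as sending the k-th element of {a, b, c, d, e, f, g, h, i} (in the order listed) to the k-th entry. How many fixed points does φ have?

1

The fixed points (elements with φ(x) = x) are {h}, so there is 1.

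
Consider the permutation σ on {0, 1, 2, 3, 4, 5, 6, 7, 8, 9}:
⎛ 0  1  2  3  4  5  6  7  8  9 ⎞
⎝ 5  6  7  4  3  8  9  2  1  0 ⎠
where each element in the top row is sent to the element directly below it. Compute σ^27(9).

Tracing 9 → 0 → … returns to 9 after 6 steps, so 9 lies in a 6-cycle (0 5 8 1 6 9).
On a 6-cycle, σ^6 is the identity, so σ^27 = σ^3 there (27 ≡ 3 mod 6).
Stepping 3 places around the cycle: 9 → 0 → 5 → 8.

8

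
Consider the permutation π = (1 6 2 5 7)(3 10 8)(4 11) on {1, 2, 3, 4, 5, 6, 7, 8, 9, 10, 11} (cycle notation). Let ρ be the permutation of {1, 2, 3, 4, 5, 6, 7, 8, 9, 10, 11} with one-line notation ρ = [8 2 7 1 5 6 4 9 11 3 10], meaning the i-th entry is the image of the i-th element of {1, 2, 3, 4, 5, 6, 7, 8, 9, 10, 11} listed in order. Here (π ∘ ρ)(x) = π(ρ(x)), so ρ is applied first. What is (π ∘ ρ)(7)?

First apply ρ: ρ(7) = 4, then π(4) = 11. Thus (π ∘ ρ)(7) = 11.

11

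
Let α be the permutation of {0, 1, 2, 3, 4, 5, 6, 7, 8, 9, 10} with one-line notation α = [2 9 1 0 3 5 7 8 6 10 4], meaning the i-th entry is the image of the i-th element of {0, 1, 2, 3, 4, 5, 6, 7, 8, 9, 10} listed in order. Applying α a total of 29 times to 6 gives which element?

Tracing 6 → 7 → … returns to 6 after 3 steps, so 6 lies in a 3-cycle (6 7 8).
On a 3-cycle, α^3 is the identity, so α^29 = α^2 there (29 ≡ 2 mod 3).
Stepping 2 places around the cycle: 6 → 7 → 8.

8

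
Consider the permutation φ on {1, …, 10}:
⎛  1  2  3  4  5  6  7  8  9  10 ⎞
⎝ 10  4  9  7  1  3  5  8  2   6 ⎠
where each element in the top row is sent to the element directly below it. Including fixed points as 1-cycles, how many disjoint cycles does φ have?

2

The cycle decomposition is (1, 10, 6, 3, 9, 2, 4, 7, 5)(8), which has 2 cycles (counting 1-cycles).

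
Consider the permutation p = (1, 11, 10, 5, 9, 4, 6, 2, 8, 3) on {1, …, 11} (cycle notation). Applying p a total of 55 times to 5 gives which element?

8

5 lies in the 10-cycle (1, 11, 10, 5, 9, 4, 6, 2, 8, 3).
Powers repeat with period 10 on this cycle, and 55 mod 10 = 5, so p^55(5) = p^5(5).
Stepping 5 places around the cycle: 5 → 9 → 4 → 6 → 2 → 8.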